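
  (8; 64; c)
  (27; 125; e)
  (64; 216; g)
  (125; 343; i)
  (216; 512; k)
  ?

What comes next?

(343; 729; m)

For the first slot, perfect cubes: 2³, 3³, 4³, …: 8, 27, 64, 125, 216 → 343.
Second slot — perfect cubes: 4³, 5³, 6³, …: 64, 125, 216, 343, 512 → 729.
Letter — letters move forward 2 places in the alphabet: c, e, g, i, k → m.
Combining the parts gives (343; 729; m).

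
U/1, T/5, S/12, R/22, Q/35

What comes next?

P/51

Letter — letters move back 1 place in the alphabet: U, T, S, R, Q → P.
Second component — differences are 4, 7, 10, … (increasing by 3 each time): 1, 5, 12, 22, 35 → 51.
Combining the parts gives P/51.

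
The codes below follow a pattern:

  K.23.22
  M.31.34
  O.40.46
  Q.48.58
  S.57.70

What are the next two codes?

Letter: K, M, O, Q, S → U → W (letters move forward 2 places in the alphabet).
Second component goes 23, 31, 40, 48, 57 → 65 → 74 (alternating steps +8, +9, +8, +9, …).
Third component goes 22, 34, 46, 58, 70 → 82 → 94 (+12 each step).
So the next two codes are U.65.82 and W.74.94.

U.65.82, W.74.94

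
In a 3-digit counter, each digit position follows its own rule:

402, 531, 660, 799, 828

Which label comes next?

First digit: +1 each step, mod 10, so 4, 5, 6, 7, 8 → 9.
Second digit: +3 each step, mod 10, so 0, 3, 6, 9, 2 → 5.
Third digit: −1 each step, mod 10; 2, 1, 0, 9, 8 → 7.
Putting it together: 957.

957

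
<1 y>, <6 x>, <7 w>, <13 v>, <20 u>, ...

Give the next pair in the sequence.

First value: each term is the sum of the two before it; 1, 6, 7, 13, 20 → 33.
Letter: letters move back 1 place in the alphabet; y, x, w, v, u → t.
Combining the parts gives <33 t>.

<33 t>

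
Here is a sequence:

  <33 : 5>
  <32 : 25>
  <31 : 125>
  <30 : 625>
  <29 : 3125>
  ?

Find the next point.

<28 : 15625>

First part: 33, 32, 31, 30, 29 → 28 (−1 each step).
Second part goes 5, 25, 125, 625, 3125 → 15625 (×5 each step).
So the next point is <28 : 15625>.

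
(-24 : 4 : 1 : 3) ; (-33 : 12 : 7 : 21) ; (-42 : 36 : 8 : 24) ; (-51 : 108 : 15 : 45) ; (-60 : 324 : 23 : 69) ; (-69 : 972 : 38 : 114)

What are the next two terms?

(-78 : 2916 : 61 : 183), (-87 : 8748 : 99 : 297)

First component: -24, -33, -42, -51, -60, -69 → -78 → -87 (−9 each step).
Second component: 4, 12, 36, 108, 324, 972 → 2916 → 8748 (×3 each step).
Third component — each term is the sum of the two before it: 1, 7, 8, 15, 23, 38 → 61 → 99.
Fourth component — always 3 × the third component: 3, 21, 24, 45, 69, 114 → 183 → 297.
Putting the parts together: (-78 : 2916 : 61 : 183) and then (-87 : 8748 : 99 : 297).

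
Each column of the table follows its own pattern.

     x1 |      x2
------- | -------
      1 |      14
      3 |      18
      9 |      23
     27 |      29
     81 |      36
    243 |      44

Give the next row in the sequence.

729  53

Column x1 goes 1, 3, 9, 27, 81, 243 → 729 (×3 each step).
For the column x2, differences are 4, 5, 6, … (increasing by 1 each time): 14, 18, 23, 29, 36, 44 → 53.
Combining the parts gives 729  53.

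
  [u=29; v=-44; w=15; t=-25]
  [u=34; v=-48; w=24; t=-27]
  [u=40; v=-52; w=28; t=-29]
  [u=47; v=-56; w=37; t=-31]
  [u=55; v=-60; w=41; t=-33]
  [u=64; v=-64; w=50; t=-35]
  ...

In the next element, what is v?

-68

V: −4 each step, so -44, -48, -52, -56, -60, -64 → -68.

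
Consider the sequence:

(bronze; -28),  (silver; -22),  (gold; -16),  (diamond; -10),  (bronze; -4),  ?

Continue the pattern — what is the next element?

Rank goes bronze, silver, gold, diamond, bronze → silver (repeats bronze → silver → gold → diamond).
Second slot: +6 each step, so -28, -22, -16, -10, -4 → 2.
So the next element is (silver; 2).

(silver; 2)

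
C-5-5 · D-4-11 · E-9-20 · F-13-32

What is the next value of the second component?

Letter — letters move forward 1 place in the alphabet: C, D, E, F → G.
Second component goes 5, 4, 9, 13 → 22 (each term is the sum of the two before it).
For the third component, differences are 6, 9, 12, … (increasing by 3 each time): 5, 11, 20, 32 → 47.

22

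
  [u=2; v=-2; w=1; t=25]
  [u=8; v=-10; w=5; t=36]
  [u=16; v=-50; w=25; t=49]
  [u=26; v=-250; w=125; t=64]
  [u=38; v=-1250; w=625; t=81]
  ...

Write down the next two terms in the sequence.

U: differences are 6, 8, 10, … (increasing by 2 each time), so 2, 8, 16, 26, 38 → 52 → 68.
V: ×5 each step, so -2, -10, -50, -250, -1250 → -6250 → -31250.
W: 1, 5, 25, 125, 625 → 3125 → 15625 (×5 each step).
T goes 25, 36, 49, 64, 81 → 100 → 121 (perfect squares: 5², 6², 7², …).
So the next two terms are [u=52; v=-6250; w=3125; t=100] and [u=68; v=-31250; w=15625; t=121].

[u=52; v=-6250; w=3125; t=100], [u=68; v=-31250; w=15625; t=121]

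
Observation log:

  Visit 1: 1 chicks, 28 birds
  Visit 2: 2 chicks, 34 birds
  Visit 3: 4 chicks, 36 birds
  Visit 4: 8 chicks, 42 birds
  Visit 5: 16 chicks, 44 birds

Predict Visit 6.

For the chicks, ×2 each step: 1, 2, 4, 8, 16 → 32.
Birds goes 28, 34, 36, 42, 44 → 50 (alternating steps +6, +2, +6, +2, …).
Combining the parts gives 32 chicks, 50 birds.

32 chicks, 50 birds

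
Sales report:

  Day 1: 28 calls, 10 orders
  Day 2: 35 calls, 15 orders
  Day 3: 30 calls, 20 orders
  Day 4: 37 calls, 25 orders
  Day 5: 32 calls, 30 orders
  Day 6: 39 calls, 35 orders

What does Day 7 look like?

Calls: 28, 35, 30, 37, 32, 39 → 34 (alternating steps +7, −5, +7, −5, …).
For the orders, +5 each step: 10, 15, 20, 25, 30, 35 → 40.
Combining the parts gives 34 calls, 40 orders.

34 calls, 40 orders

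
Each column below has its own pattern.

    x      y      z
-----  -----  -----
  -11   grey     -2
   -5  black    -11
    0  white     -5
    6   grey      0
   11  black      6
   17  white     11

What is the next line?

22  grey  17

For the column x, alternating steps +6, +5, +6, +5, …: -11, -5, 0, 6, 11, 17 → 22.
Column y: grey, black, white, grey, black, white → grey (repeats grey → black → white).
Column z — always the previous value of the column x: -2, -11, -5, 0, 6, 11 → 17.
Putting it together: 22  grey  17.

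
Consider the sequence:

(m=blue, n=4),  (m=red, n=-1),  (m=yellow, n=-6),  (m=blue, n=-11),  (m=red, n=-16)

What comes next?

M: repeats blue → red → yellow, so blue, red, yellow, blue, red → yellow.
N: −5 each step; 4, -1, -6, -11, -16 → -21.
So the next element is (m=yellow, n=-21).

(m=yellow, n=-21)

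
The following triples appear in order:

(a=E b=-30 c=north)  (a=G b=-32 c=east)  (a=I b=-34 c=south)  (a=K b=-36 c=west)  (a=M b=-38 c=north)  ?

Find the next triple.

(a=O b=-40 c=east)

A: E, G, I, K, M → O (letters move forward 2 places in the alphabet).
B: −2 each step, so -30, -32, -34, -36, -38 → -40.
C: repeats north → east → south → west; north, east, south, west, north → east.
So the next triple is (a=O b=-40 c=east).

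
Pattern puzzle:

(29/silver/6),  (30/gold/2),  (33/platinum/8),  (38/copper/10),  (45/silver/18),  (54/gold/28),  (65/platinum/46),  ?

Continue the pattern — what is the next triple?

First component: differences are 1, 3, 5, … (increasing by 2 each time); 29, 30, 33, 38, 45, 54, 65 → 78.
Metal — repeats silver → gold → platinum → copper: silver, gold, platinum, copper, silver, gold, platinum → copper.
Third component — each term is the sum of the two before it: 6, 2, 8, 10, 18, 28, 46 → 74.
Combining the parts gives (78/copper/74).

(78/copper/74)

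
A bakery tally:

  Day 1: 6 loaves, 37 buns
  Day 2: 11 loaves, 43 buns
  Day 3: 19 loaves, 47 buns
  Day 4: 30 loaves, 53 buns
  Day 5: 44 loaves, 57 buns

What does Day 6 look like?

Loaves goes 6, 11, 19, 30, 44 → 61 (differences are 5, 8, 11, … (increasing by 3 each time)).
Buns goes 37, 43, 47, 53, 57 → 63 (alternating steps +6, +4, +6, +4, …).
So the next record is 61 loaves, 63 buns.

61 loaves, 63 buns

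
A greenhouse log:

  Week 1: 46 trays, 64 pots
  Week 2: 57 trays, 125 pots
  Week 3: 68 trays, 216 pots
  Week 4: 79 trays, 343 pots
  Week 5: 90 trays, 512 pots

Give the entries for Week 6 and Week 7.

Trays: 46, 57, 68, 79, 90 → 101 → 112 (+11 each step).
Pots: 64, 125, 216, 343, 512 → 729 → 1000 (perfect cubes: 4³, 5³, 6³, …).
So the next two lines are 101 trays, 729 pots and 112 trays, 1000 pots.

101 trays, 729 pots; 112 trays, 1000 pots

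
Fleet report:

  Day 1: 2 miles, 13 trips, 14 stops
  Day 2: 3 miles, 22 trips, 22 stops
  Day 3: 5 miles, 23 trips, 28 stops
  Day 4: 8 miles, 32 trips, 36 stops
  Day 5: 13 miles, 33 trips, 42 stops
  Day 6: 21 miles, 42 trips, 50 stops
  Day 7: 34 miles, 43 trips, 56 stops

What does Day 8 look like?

For the miles, each term is the sum of the two before it: 2, 3, 5, 8, 13, 21, 34 → 55.
Trips: alternating steps +9, +1, +9, +1, …, so 13, 22, 23, 32, 33, 42, 43 → 52.
Stops: alternating steps +8, +6, +8, +6, …, so 14, 22, 28, 36, 42, 50, 56 → 64.
Putting it together: 55 miles, 52 trips, 64 stops.

55 miles, 52 trips, 64 stops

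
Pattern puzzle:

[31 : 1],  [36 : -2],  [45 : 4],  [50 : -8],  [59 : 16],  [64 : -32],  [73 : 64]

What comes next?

First component goes 31, 36, 45, 50, 59, 64, 73 → 78 (alternating steps +5, +9, +5, +9, …).
Second component: 1, -2, 4, -8, 16, -32, 64 → -128 (×(-2) each step).
So the next pair is [78 : -128].

[78 : -128]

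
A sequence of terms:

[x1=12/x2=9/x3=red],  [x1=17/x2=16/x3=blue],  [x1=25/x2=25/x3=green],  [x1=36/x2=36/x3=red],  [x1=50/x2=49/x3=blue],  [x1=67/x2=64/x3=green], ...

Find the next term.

[x1=87/x2=81/x3=red]

X1 goes 12, 17, 25, 36, 50, 67 → 87 (differences are 5, 8, 11, … (increasing by 3 each time)).
X2 — perfect squares: 3², 4², 5², …: 9, 16, 25, 36, 49, 64 → 81.
X3 — repeats red → blue → green: red, blue, green, red, blue, green → red.
Combining the parts gives [x1=87/x2=81/x3=red].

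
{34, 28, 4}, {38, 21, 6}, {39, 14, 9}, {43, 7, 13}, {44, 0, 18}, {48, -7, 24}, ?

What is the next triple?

First slot: 34, 38, 39, 43, 44, 48 → 49 (alternating steps +4, +1, +4, +1, …).
Second slot goes 28, 21, 14, 7, 0, -7 → -14 (−7 each step).
Third slot: differences are 2, 3, 4, … (increasing by 1 each time); 4, 6, 9, 13, 18, 24 → 31.
So the next triple is {49, -14, 31}.

{49, -14, 31}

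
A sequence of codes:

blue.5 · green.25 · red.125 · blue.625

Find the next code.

For the colour, repeats blue → green → red: blue, green, red, blue → green.
Second component — ×5 each step: 5, 25, 125, 625 → 3125.
Putting it together: green.3125.

green.3125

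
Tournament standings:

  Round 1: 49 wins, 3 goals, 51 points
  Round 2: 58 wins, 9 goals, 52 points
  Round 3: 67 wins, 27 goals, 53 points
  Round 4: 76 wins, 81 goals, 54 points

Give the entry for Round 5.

Wins goes 49, 58, 67, 76 → 85 (+9 each step).
Goals: 3, 9, 27, 81 → 243 (×3 each step).
Points goes 51, 52, 53, 54 → 55 (+1 each step).
So the next record is 85 wins, 243 goals, 55 points.

85 wins, 243 goals, 55 points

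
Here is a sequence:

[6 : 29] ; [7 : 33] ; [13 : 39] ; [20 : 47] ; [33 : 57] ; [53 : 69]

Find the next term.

[86 : 83]

First coordinate: each term is the sum of the two before it; 6, 7, 13, 20, 33, 53 → 86.
For the second coordinate, differences are 4, 6, 8, … (increasing by 2 each time): 29, 33, 39, 47, 57, 69 → 83.
Combining the parts gives [86 : 83].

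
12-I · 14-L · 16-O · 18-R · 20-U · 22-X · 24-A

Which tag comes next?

26-D

First component: +2 each step; 12, 14, 16, 18, 20, 22, 24 → 26.
Letter: letters move forward 3 places in the alphabet, wrapping Z→A, so I, L, O, R, U, X, A → D.
Putting it together: 26-D.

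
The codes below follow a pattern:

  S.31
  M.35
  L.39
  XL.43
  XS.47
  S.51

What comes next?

Size — repeats S → M → L → XL → XS: S, M, L, XL, XS, S → M.
Second component — +4 each step: 31, 35, 39, 43, 47, 51 → 55.
So the next code is M.55.

M.55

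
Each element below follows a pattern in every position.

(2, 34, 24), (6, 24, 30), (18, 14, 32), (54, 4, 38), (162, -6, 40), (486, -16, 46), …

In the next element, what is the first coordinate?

For the first coordinate, ×3 each step: 2, 6, 18, 54, 162, 486 → 1458.

1458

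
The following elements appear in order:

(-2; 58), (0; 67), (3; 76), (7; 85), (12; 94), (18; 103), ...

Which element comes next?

First part: -2, 0, 3, 7, 12, 18 → 25 (differences are 2, 3, 4, … (increasing by 1 each time)).
Second part goes 58, 67, 76, 85, 94, 103 → 112 (+9 each step).
Combining the parts gives (25; 112).

(25; 112)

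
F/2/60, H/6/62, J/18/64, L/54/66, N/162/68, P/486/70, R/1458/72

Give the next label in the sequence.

Letter: letters move forward 2 places in the alphabet; F, H, J, L, N, P, R → T.
Second component: 2, 6, 18, 54, 162, 486, 1458 → 4374 (×3 each step).
Third component — +2 each step: 60, 62, 64, 66, 68, 70, 72 → 74.
So the next label is T/4374/74.

T/4374/74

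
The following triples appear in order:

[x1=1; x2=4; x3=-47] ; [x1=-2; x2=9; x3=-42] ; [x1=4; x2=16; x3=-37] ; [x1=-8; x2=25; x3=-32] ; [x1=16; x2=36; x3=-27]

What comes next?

X1 goes 1, -2, 4, -8, 16 → -32 (×(-2) each step).
X2: perfect squares: 2², 3², 4², …; 4, 9, 16, 25, 36 → 49.
X3: +5 each step, so -47, -42, -37, -32, -27 → -22.
So the next triple is [x1=-32; x2=49; x3=-22].

[x1=-32; x2=49; x3=-22]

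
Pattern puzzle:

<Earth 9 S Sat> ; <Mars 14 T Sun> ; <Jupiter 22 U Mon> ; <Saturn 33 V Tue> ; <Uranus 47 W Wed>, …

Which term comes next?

For the planet, runs through the planets Mercury→Neptune: Earth, Mars, Jupiter, Saturn, Uranus → Neptune.
Second entry: differences are 5, 8, 11, … (increasing by 3 each time); 9, 14, 22, 33, 47 → 64.
Letter: letters move forward 1 place in the alphabet; S, T, U, V, W → X.
Day: Sat, Sun, Mon, Tue, Wed → Thu (runs through the weekdays Mon→Sun).
Combining the parts gives <Neptune 64 X Thu>.

<Neptune 64 X Thu>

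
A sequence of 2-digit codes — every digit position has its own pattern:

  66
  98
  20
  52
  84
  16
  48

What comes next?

First digit — +3 each step, mod 10: 6, 9, 2, 5, 8, 1, 4 → 7.
Second digit: +2 each step, mod 10; 6, 8, 0, 2, 4, 6, 8 → 0.
Combining the parts gives 70.

70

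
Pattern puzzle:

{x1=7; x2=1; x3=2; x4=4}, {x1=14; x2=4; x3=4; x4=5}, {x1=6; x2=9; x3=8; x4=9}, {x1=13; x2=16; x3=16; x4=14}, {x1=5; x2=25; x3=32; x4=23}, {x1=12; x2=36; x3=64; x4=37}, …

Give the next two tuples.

X1: alternating steps +7, −8, +7, −8, …, so 7, 14, 6, 13, 5, 12 → 4 → 11.
X2: perfect squares: 1², 2², 3², …; 1, 4, 9, 16, 25, 36 → 49 → 64.
X3 goes 2, 4, 8, 16, 32, 64 → 128 → 256 (×2 each step).
X4: each term is the sum of the two before it; 4, 5, 9, 14, 23, 37 → 60 → 97.
Putting the parts together: {x1=4; x2=49; x3=128; x4=60} and then {x1=11; x2=64; x3=256; x4=97}.

{x1=4; x2=49; x3=128; x4=60}, {x1=11; x2=64; x3=256; x4=97}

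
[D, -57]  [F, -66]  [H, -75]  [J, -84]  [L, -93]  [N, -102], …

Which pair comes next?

For the letter, letters move forward 2 places in the alphabet: D, F, H, J, L, N → P.
Second entry: −9 each step; -57, -66, -75, -84, -93, -102 → -111.
Combining the parts gives [P, -111].

[P, -111]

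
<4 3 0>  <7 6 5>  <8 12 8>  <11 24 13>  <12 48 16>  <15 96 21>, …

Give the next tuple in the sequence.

First entry goes 4, 7, 8, 11, 12, 15 → 16 (alternating steps +3, +1, +3, +1, …).
For the second entry, ×2 each step: 3, 6, 12, 24, 48, 96 → 192.
Third entry: 0, 5, 8, 13, 16, 21 → 24 (alternating steps +5, +3, +5, +3, …).
Putting it together: <16 192 24>.

<16 192 24>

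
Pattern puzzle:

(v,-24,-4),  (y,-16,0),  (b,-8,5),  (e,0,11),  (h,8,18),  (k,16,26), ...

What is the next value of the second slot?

24

Second slot: +8 each step; -24, -16, -8, 0, 8, 16 → 24.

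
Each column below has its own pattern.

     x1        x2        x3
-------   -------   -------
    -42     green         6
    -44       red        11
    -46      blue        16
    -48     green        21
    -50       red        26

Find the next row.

Column x1 goes -42, -44, -46, -48, -50 → -52 (−2 each step).
Column x2 goes green, red, blue, green, red → blue (repeats green → red → blue).
Column x3: +5 each step, so 6, 11, 16, 21, 26 → 31.
So the next row is -52  blue  31.

-52  blue  31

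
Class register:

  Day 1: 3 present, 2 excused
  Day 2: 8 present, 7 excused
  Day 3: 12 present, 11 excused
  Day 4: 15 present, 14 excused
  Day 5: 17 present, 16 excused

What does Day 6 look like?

Present: differences are 5, 4, 3, … (decreasing by 1 each time), so 3, 8, 12, 15, 17 → 18.
Excused: always 1 less than the present; 2, 7, 11, 14, 16 → 17.
So the next line is 18 present, 17 excused.

18 present, 17 excused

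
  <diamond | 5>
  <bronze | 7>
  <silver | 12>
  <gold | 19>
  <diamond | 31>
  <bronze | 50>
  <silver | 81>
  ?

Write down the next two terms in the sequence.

<gold | 131>, <diamond | 212>

Rank goes diamond, bronze, silver, gold, diamond, bronze, silver → gold → diamond (repeats diamond → bronze → silver → gold).
Second value: 5, 7, 12, 19, 31, 50, 81 → 131 → 212 (each term is the sum of the two before it).
So the next two terms are <gold | 131> and <diamond | 212>.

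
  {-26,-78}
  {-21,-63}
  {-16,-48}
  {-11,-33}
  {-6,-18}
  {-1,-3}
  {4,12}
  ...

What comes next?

First part — +5 each step: -26, -21, -16, -11, -6, -1, 4 → 9.
Second part: always 3 × the first part, so -78, -63, -48, -33, -18, -3, 12 → 27.
Combining the parts gives {9,27}.

{9,27}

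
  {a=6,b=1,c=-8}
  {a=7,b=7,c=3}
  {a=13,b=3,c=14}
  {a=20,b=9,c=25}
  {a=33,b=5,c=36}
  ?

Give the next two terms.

A: 6, 7, 13, 20, 33 → 53 → 86 (each term is the sum of the two before it).
B goes 1, 7, 3, 9, 5 → 11 → 7 (alternating steps +6, −4, +6, −4, …).
C: +11 each step; -8, 3, 14, 25, 36 → 47 → 58.
So the next two terms are {a=53,b=11,c=47} and {a=86,b=7,c=58}.

{a=53,b=11,c=47}, {a=86,b=7,c=58}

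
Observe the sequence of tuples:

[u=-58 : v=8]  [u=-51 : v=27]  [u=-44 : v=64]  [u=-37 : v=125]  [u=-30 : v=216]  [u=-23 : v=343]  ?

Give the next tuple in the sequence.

[u=-16 : v=512]

U: +7 each step, so -58, -51, -44, -37, -30, -23 → -16.
V: perfect cubes: 2³, 3³, 4³, …; 8, 27, 64, 125, 216, 343 → 512.
Putting it together: [u=-16 : v=512].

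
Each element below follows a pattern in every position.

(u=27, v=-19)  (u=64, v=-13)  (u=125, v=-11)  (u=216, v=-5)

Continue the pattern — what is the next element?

(u=343, v=-3)

U: perfect cubes: 3³, 4³, 5³, …; 27, 64, 125, 216 → 343.
V — alternating steps +6, +2, +6, +2, …: -19, -13, -11, -5 → -3.
Putting it together: (u=343, v=-3).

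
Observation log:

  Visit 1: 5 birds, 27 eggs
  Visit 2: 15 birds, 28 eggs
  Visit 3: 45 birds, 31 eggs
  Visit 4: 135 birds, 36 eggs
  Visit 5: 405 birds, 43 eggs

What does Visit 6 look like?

Birds goes 5, 15, 45, 135, 405 → 1215 (×3 each step).
Eggs: differences are 1, 3, 5, … (increasing by 2 each time); 27, 28, 31, 36, 43 → 52.
Putting it together: 1215 birds, 52 eggs.

1215 birds, 52 eggs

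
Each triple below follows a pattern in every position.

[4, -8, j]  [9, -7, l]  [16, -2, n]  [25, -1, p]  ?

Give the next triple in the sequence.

[36, 4, r]

For the first component, perfect squares: 2², 3², 4², …: 4, 9, 16, 25 → 36.
For the second component, alternating steps +1, +5, +1, +5, …: -8, -7, -2, -1 → 4.
Letter goes j, l, n, p → r (letters move forward 2 places in the alphabet).
Combining the parts gives [36, 4, r].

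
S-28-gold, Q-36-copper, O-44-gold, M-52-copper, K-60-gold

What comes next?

I-68-copper

Letter: S, Q, O, M, K → I (letters move back 2 places in the alphabet).
For the second component, +8 each step: 28, 36, 44, 52, 60 → 68.
Metal — alternates gold ↔ copper: gold, copper, gold, copper, gold → copper.
Combining the parts gives I-68-copper.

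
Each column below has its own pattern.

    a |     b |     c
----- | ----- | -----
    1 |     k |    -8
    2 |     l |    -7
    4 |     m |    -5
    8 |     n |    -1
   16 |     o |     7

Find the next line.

32  p  23

Column a — ×2 each step: 1, 2, 4, 8, 16 → 32.
Column b goes k, l, m, n, o → p (letters move forward 1 place in the alphabet).
Column c goes -8, -7, -5, -1, 7 → 23 (always 9 less than the column a).
Putting it together: 32  p  23.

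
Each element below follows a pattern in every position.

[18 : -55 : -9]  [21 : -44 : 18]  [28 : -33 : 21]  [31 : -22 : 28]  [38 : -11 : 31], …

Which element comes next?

[41 : 0 : 38]

First value goes 18, 21, 28, 31, 38 → 41 (alternating steps +3, +7, +3, +7, …).
Second value — +11 each step: -55, -44, -33, -22, -11 → 0.
For the third value, always the previous value of the first value: -9, 18, 21, 28, 31 → 38.
Putting it together: [41 : 0 : 38].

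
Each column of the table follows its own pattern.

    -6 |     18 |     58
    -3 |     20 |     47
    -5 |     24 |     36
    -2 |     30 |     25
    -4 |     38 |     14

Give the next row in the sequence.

-1  48  3

First component: -6, -3, -5, -2, -4 → -1 (alternating steps +3, −2, +3, −2, …).
Second component goes 18, 20, 24, 30, 38 → 48 (differences are 2, 4, 6, … (increasing by 2 each time)).
Third component: −11 each step, so 58, 47, 36, 25, 14 → 3.
Combining the parts gives -1  48  3.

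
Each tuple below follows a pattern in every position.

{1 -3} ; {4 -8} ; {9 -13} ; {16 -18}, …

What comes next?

{25 -23}

For the first entry, perfect squares: 1², 2², 3², …: 1, 4, 9, 16 → 25.
Second entry: −5 each step, so -3, -8, -13, -18 → -23.
Combining the parts gives {25 -23}.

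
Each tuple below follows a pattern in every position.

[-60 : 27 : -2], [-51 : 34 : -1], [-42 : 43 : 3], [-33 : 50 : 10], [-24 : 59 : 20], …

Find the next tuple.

[-15 : 66 : 33]

First component: -60, -51, -42, -33, -24 → -15 (+9 each step).
Second component goes 27, 34, 43, 50, 59 → 66 (alternating steps +7, +9, +7, +9, …).
Third component: differences are 1, 4, 7, … (increasing by 3 each time), so -2, -1, 3, 10, 20 → 33.
Putting it together: [-15 : 66 : 33].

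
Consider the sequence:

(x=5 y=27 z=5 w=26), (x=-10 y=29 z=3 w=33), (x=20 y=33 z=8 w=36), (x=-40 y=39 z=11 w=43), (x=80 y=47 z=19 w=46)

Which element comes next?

(x=-160 y=57 z=30 w=53)

X: ×(-2) each step, so 5, -10, 20, -40, 80 → -160.
Y: differences are 2, 4, 6, … (increasing by 2 each time), so 27, 29, 33, 39, 47 → 57.
Z: 5, 3, 8, 11, 19 → 30 (each term is the sum of the two before it).
W: alternating steps +7, +3, +7, +3, …; 26, 33, 36, 43, 46 → 53.
So the next element is (x=-160 y=57 z=30 w=53).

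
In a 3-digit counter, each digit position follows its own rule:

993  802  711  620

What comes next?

First digit: −1 each step, mod 10, so 9, 8, 7, 6 → 5.
Second digit: +1 each step, mod 10; 9, 0, 1, 2 → 3.
Third digit: −1 each step, mod 10, so 3, 2, 1, 0 → 9.
So the next tag is 539.

539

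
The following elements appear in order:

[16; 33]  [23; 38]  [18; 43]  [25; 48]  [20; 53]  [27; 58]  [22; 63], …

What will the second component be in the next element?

68

First component: alternating steps +7, −5, +7, −5, …; 16, 23, 18, 25, 20, 27, 22 → 29.
For the second component, +5 each step: 33, 38, 43, 48, 53, 58, 63 → 68.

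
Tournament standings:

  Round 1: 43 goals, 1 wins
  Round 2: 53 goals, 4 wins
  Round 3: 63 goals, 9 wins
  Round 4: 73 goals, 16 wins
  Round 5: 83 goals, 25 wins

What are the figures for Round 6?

93 goals, 36 wins

Goals: 43, 53, 63, 73, 83 → 93 (+10 each step).
Wins: perfect squares: 1², 2², 3², …; 1, 4, 9, 16, 25 → 36.
Putting it together: 93 goals, 36 wins.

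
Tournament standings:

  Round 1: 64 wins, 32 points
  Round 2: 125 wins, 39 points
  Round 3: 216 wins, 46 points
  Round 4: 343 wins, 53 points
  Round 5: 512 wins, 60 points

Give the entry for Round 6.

Wins: perfect cubes: 4³, 5³, 6³, …; 64, 125, 216, 343, 512 → 729.
Points: 32, 39, 46, 53, 60 → 67 (+7 each step).
Putting it together: 729 wins, 67 points.

729 wins, 67 points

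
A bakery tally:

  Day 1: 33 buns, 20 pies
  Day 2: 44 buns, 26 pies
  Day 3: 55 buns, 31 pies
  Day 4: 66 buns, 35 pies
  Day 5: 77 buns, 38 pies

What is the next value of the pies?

Pies — differences are 6, 5, 4, … (decreasing by 1 each time): 20, 26, 31, 35, 38 → 40.

40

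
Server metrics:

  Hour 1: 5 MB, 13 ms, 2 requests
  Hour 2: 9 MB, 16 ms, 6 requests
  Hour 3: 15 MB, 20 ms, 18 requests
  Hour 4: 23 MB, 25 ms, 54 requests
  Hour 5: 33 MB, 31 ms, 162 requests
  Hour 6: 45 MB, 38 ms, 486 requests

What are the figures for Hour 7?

59 MB, 46 ms, 1458 requests

MB — differences are 4, 6, 8, … (increasing by 2 each time): 5, 9, 15, 23, 33, 45 → 59.
Ms: differences are 3, 4, 5, … (increasing by 1 each time); 13, 16, 20, 25, 31, 38 → 46.
For the requests, ×3 each step: 2, 6, 18, 54, 162, 486 → 1458.
Combining the parts gives 59 MB, 46 ms, 1458 requests.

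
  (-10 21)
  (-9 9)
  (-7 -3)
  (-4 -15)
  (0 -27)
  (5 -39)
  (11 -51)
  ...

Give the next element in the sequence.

First component: differences are 1, 2, 3, … (increasing by 1 each time); -10, -9, -7, -4, 0, 5, 11 → 18.
Second component: −12 each step; 21, 9, -3, -15, -27, -39, -51 → -63.
Combining the parts gives (18 -63).

(18 -63)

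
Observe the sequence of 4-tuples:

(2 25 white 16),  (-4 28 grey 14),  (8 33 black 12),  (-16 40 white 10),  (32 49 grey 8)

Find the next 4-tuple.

(-64 60 black 6)

First part: ×(-2) each step; 2, -4, 8, -16, 32 → -64.
Second part — differences are 3, 5, 7, … (increasing by 2 each time): 25, 28, 33, 40, 49 → 60.
Shade: repeats white → grey → black; white, grey, black, white, grey → black.
For the fourth part, −2 each step: 16, 14, 12, 10, 8 → 6.
So the next 4-tuple is (-64 60 black 6).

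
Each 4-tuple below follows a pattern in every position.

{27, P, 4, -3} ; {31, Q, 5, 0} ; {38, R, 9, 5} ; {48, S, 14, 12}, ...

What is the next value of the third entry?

Third entry: 4, 5, 9, 14 → 23 (each term is the sum of the two before it).

23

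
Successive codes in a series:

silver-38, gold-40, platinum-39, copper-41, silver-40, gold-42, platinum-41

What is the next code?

Metal goes silver, gold, platinum, copper, silver, gold, platinum → copper (repeats silver → gold → platinum → copper).
For the second component, alternating steps +2, −1, +2, −1, …: 38, 40, 39, 41, 40, 42, 41 → 43.
Combining the parts gives copper-43.

copper-43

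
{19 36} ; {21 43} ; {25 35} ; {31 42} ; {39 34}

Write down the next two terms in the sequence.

{49 41}, {61 33}

First entry goes 19, 21, 25, 31, 39 → 49 → 61 (differences are 2, 4, 6, … (increasing by 2 each time)).
Second entry: 36, 43, 35, 42, 34 → 41 → 33 (alternating steps +7, −8, +7, −8, …).
Putting the parts together: {49 41} and then {61 33}.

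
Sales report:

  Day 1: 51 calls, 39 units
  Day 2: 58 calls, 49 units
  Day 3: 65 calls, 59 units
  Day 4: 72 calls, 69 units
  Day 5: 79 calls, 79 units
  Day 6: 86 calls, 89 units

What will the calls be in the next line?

Calls: 51, 58, 65, 72, 79, 86 → 93 (+7 each step).
Units: 39, 49, 59, 69, 79, 89 → 99 (+10 each step).

93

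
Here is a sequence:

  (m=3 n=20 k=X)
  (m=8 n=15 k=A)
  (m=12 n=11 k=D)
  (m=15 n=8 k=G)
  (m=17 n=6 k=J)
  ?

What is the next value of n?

5

M — differences are 5, 4, 3, … (decreasing by 1 each time): 3, 8, 12, 15, 17 → 18.
N: together with the m always sums to 23; 20, 15, 11, 8, 6 → 5.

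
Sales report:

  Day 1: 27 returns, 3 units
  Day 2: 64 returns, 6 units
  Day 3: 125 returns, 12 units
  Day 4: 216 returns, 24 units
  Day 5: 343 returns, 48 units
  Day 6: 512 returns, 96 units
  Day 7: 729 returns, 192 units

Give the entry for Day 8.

1000 returns, 384 units

Returns: perfect cubes: 3³, 4³, 5³, …, so 27, 64, 125, 216, 343, 512, 729 → 1000.
For the units, ×2 each step: 3, 6, 12, 24, 48, 96, 192 → 384.
Putting it together: 1000 returns, 384 units.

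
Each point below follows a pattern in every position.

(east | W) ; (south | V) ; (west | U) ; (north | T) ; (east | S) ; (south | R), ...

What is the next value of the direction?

west

Direction: east, south, west, north, east, south → west (repeats east → south → west → north).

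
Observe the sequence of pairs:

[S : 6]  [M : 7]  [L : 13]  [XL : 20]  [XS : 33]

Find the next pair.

Size: runs through clothing sizes XS→XL; S, M, L, XL, XS → S.
Second component: each term is the sum of the two before it, so 6, 7, 13, 20, 33 → 53.
Combining the parts gives [S : 53].

[S : 53]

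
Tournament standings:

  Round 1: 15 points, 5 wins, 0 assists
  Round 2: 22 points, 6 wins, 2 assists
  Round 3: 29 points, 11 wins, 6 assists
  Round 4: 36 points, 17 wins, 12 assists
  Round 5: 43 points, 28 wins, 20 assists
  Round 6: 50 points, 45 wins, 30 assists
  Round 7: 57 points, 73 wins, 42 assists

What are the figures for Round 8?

Points goes 15, 22, 29, 36, 43, 50, 57 → 64 (+7 each step).
Wins — each term is the sum of the two before it: 5, 6, 11, 17, 28, 45, 73 → 118.
Assists: differences are 2, 4, 6, … (increasing by 2 each time); 0, 2, 6, 12, 20, 30, 42 → 56.
Putting it together: 64 points, 118 wins, 56 assists.

64 points, 118 wins, 56 assists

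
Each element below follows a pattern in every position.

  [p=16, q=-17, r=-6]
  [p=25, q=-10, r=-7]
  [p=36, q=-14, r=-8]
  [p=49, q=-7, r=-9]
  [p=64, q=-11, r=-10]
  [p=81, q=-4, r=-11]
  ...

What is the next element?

P goes 16, 25, 36, 49, 64, 81 → 100 (perfect squares: 4², 5², 6², …).
Q goes -17, -10, -14, -7, -11, -4 → -8 (alternating steps +7, −4, +7, −4, …).
R — −1 each step: -6, -7, -8, -9, -10, -11 → -12.
Putting it together: [p=100, q=-8, r=-12].

[p=100, q=-8, r=-12]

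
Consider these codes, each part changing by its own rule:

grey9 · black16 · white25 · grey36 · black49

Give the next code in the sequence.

Shade: grey, black, white, grey, black → white (repeats grey → black → white).
Second component: 9, 16, 25, 36, 49 → 64 (perfect squares: 3², 4², 5², …).
Combining the parts gives white64.

white64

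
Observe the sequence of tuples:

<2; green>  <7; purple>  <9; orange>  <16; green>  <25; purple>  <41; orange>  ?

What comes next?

<66; green>

For the first entry, each term is the sum of the two before it: 2, 7, 9, 16, 25, 41 → 66.
Colour: repeats green → purple → orange; green, purple, orange, green, purple, orange → green.
Putting it together: <66; green>.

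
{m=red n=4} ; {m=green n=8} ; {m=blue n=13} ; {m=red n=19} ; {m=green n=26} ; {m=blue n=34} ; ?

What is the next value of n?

43

N: differences are 4, 5, 6, … (increasing by 1 each time), so 4, 8, 13, 19, 26, 34 → 43.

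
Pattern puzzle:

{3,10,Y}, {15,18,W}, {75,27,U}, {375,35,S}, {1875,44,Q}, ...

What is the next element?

{9375,52,O}

For the first slot, ×5 each step: 3, 15, 75, 375, 1875 → 9375.
Second slot: 10, 18, 27, 35, 44 → 52 (alternating steps +8, +9, +8, +9, …).
Letter goes Y, W, U, S, Q → O (letters move back 2 places in the alphabet).
Combining the parts gives {9375,52,O}.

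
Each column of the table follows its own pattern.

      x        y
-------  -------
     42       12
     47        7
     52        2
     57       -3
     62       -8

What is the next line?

Column x: +5 each step, so 42, 47, 52, 57, 62 → 67.
For the column y, together with the column x always sums to 54: 12, 7, 2, -3, -8 → -13.
Putting it together: 67  -13.

67  -13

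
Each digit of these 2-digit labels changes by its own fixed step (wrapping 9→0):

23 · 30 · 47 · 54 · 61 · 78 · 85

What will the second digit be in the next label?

2

Second digit — −3 each step, mod 10: 3, 0, 7, 4, 1, 8, 5 → 2.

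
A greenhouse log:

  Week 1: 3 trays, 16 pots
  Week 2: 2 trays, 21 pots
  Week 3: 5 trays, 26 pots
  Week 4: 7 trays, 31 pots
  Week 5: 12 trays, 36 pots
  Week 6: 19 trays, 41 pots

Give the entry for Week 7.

Trays: each term is the sum of the two before it; 3, 2, 5, 7, 12, 19 → 31.
Pots goes 16, 21, 26, 31, 36, 41 → 46 (+5 each step).
So the next record is 31 trays, 46 pots.

31 trays, 46 pots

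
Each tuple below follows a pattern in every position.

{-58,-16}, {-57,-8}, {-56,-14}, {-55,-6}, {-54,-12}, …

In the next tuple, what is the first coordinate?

First coordinate goes -58, -57, -56, -55, -54 → -53 (+1 each step).

-53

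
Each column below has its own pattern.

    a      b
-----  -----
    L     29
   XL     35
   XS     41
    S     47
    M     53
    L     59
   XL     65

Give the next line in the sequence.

XS  71

Column a: L, XL, XS, S, M, L, XL → XS (repeats L → XL → XS → S → M).
For the column b, +6 each step: 29, 35, 41, 47, 53, 59, 65 → 71.
So the next line is XS  71.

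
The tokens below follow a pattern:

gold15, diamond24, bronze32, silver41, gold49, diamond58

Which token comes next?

Rank goes gold, diamond, bronze, silver, gold, diamond → bronze (repeats gold → diamond → bronze → silver).
For the second component, alternating steps +9, +8, +9, +8, …: 15, 24, 32, 41, 49, 58 → 66.
Putting it together: bronze66.

bronze66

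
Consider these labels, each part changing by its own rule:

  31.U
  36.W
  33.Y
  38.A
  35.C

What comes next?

40.E

First component: 31, 36, 33, 38, 35 → 40 (alternating steps +5, −3, +5, −3, …).
Letter: U, W, Y, A, C → E (letters move forward 2 places in the alphabet, wrapping Z→A).
Combining the parts gives 40.E.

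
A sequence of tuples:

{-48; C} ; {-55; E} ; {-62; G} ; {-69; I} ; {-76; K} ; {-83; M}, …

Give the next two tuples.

{-90; O}, {-97; Q}

First slot: -48, -55, -62, -69, -76, -83 → -90 → -97 (−7 each step).
Letter — letters move forward 2 places in the alphabet: C, E, G, I, K, M → O → Q.
So the next two tuples are {-90; O} and {-97; Q}.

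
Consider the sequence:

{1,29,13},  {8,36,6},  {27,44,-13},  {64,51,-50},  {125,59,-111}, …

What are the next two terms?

{216,66,-202}, {343,74,-329}

First component: 1, 8, 27, 64, 125 → 216 → 343 (perfect cubes: 1³, 2³, 3³, …).
Second component: alternating steps +7, +8, +7, +8, …, so 29, 36, 44, 51, 59 → 66 → 74.
Third component — together with the first component always sums to 14: 13, 6, -13, -50, -111 → -202 → -329.
Putting the parts together: {216,66,-202} and then {343,74,-329}.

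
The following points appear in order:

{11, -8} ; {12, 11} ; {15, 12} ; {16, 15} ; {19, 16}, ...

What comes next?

{20, 19}

For the first entry, alternating steps +1, +3, +1, +3, …: 11, 12, 15, 16, 19 → 20.
Second entry goes -8, 11, 12, 15, 16 → 19 (always the previous value of the first entry).
So the next point is {20, 19}.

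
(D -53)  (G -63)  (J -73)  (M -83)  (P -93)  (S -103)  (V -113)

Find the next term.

(Y -123)

Letter — letters move forward 3 places in the alphabet: D, G, J, M, P, S, V → Y.
Second component: -53, -63, -73, -83, -93, -103, -113 → -123 (−10 each step).
So the next term is (Y -123).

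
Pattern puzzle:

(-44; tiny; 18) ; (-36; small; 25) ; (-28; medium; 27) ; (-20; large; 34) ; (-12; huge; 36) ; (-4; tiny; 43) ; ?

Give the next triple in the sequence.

First value: +8 each step, so -44, -36, -28, -20, -12, -4 → 4.
Size: tiny, small, medium, large, huge, tiny → small (repeats tiny → small → medium → large → huge).
Third value goes 18, 25, 27, 34, 36, 43 → 45 (alternating steps +7, +2, +7, +2, …).
Combining the parts gives (4; small; 45).

(4; small; 45)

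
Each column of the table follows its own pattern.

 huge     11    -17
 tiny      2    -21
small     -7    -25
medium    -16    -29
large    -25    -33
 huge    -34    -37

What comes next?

Size: repeats huge → tiny → small → medium → large; huge, tiny, small, medium, large, huge → tiny.
Second component: −9 each step; 11, 2, -7, -16, -25, -34 → -43.
Third component — −4 each step: -17, -21, -25, -29, -33, -37 → -41.
Putting it together: tiny  -43  -41.

tiny  -43  -41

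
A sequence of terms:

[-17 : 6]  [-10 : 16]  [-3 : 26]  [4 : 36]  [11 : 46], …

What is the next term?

[18 : 56]

First part goes -17, -10, -3, 4, 11 → 18 (+7 each step).
Second part — +10 each step: 6, 16, 26, 36, 46 → 56.
Combining the parts gives [18 : 56].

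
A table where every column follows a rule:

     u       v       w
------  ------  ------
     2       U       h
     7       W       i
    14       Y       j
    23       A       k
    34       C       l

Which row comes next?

47  E  m

For the column u, differences are 5, 7, 9, … (increasing by 2 each time): 2, 7, 14, 23, 34 → 47.
Column v: letters move forward 2 places in the alphabet, wrapping Z→A, so U, W, Y, A, C → E.
Column w: h, i, j, k, l → m (letters move forward 1 place in the alphabet).
So the next row is 47  E  m.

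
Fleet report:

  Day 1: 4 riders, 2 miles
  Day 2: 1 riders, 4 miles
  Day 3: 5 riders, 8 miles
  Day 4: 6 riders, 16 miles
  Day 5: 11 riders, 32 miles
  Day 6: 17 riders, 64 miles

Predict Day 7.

28 riders, 128 miles

Riders: 4, 1, 5, 6, 11, 17 → 28 (each term is the sum of the two before it).
Miles — ×2 each step: 2, 4, 8, 16, 32, 64 → 128.
Putting it together: 28 riders, 128 miles.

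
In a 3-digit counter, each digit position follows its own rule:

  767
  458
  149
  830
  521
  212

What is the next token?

903

For the first digit, −3 each step, mod 10: 7, 4, 1, 8, 5, 2 → 9.
Second digit: −1 each step, mod 10; 6, 5, 4, 3, 2, 1 → 0.
Third digit: 7, 8, 9, 0, 1, 2 → 3 (+1 each step, mod 10).
Putting it together: 903.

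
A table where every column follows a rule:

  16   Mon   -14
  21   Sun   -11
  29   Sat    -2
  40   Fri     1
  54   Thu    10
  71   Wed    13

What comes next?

First component goes 16, 21, 29, 40, 54, 71 → 91 (differences are 5, 8, 11, … (increasing by 3 each time)).
Day: runs backward through the weekdays Mon→Sun, so Mon, Sun, Sat, Fri, Thu, Wed → Tue.
Third component goes -14, -11, -2, 1, 10, 13 → 22 (alternating steps +3, +9, +3, +9, …).
Combining the parts gives 91  Tue  22.

91  Tue  22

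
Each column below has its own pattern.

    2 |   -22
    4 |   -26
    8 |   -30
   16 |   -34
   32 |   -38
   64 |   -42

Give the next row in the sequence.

First component: 2, 4, 8, 16, 32, 64 → 128 (×2 each step).
Second component: -22, -26, -30, -34, -38, -42 → -46 (−4 each step).
So the next row is 128  -46.

128  -46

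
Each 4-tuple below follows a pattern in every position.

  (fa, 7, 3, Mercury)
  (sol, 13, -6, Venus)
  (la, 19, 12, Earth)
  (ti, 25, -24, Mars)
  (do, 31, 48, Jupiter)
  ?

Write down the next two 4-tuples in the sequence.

(re, 37, -96, Saturn), (mi, 43, 192, Uranus)

For the note, runs through the solfège scale do→ti: fa, sol, la, ti, do → re → mi.
Second entry goes 7, 13, 19, 25, 31 → 37 → 43 (+6 each step).
Third entry — ×(-2) each step: 3, -6, 12, -24, 48 → -96 → 192.
Planet goes Mercury, Venus, Earth, Mars, Jupiter → Saturn → Uranus (runs through the planets Mercury→Neptune).
So the next two 4-tuples are (re, 37, -96, Saturn) and (mi, 43, 192, Uranus).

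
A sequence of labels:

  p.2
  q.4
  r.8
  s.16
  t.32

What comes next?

Letter goes p, q, r, s, t → u (letters move forward 1 place in the alphabet).
For the second component, ×2 each step: 2, 4, 8, 16, 32 → 64.
So the next label is u.64.

u.64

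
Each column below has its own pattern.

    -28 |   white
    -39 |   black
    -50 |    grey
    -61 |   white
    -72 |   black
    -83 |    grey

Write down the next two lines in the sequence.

-94  white; -105  black

First component goes -28, -39, -50, -61, -72, -83 → -94 → -105 (−11 each step).
Shade — repeats white → black → grey: white, black, grey, white, black, grey → white → black.
So the next two lines are -94  white and -105  black.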